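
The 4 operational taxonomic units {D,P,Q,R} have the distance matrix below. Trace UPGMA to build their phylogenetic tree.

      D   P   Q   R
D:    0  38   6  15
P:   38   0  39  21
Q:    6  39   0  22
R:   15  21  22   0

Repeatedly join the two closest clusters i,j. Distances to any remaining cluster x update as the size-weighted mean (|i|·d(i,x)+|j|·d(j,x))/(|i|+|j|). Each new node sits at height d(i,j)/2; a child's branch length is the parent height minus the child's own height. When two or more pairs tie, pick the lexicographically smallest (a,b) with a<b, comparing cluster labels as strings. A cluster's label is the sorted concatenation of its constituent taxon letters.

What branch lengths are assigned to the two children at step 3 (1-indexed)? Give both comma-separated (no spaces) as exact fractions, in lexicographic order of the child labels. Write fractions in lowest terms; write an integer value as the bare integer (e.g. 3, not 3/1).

step 1: merge (D,Q) at d=6; branch lengths D→3, Q→3; new cluster DQ
  updated: d(DQ,P)=77/2, d(DQ,R)=37/2
step 2: merge (DQ,R) at d=37/2; branch lengths DQ→25/4, R→37/4; new cluster DQR
  updated: d(DQR,P)=98/3
step 3: merge (DQR,P) at d=98/3; branch lengths DQR→85/12, P→49/3; new cluster DPQR
final tree: (((D:3,Q:3):25/4,R:37/4):85/12,P:49/3)
total length: 539/12

85/12,49/3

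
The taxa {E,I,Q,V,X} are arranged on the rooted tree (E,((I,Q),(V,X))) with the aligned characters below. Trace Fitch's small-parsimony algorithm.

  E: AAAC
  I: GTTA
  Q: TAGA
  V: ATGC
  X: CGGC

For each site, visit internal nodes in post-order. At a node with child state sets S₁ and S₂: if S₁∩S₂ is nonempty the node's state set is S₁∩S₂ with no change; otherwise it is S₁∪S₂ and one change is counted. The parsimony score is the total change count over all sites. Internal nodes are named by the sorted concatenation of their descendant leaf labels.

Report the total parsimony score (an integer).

9

[col 0] IQ: children I:{G}, Q:{T} ∪→ {G,T}; cost 1
[col 0] VX: children V:{A}, X:{C} ∪→ {A,C}; cost 1
[col 0] IQVX: children IQ:{G,T}, VX:{A,C} ∪→ {A,C,G,T}; cost 1
[col 0] EIQVX: children E:{A}, IQVX:{A,C,G,T} ∩→ {A}; cost 0
[col 1] IQ: children I:{T}, Q:{A} ∪→ {A,T}; cost 1
[col 1] VX: children V:{T}, X:{G} ∪→ {G,T}; cost 1
[col 1] IQVX: children IQ:{A,T}, VX:{G,T} ∩→ {T}; cost 0
[col 1] EIQVX: children E:{A}, IQVX:{T} ∪→ {A,T}; cost 1
[col 2] IQ: children I:{T}, Q:{G} ∪→ {G,T}; cost 1
[col 2] VX: children V:{G}, X:{G} ∩→ {G}; cost 0
[col 2] IQVX: children IQ:{G,T}, VX:{G} ∩→ {G}; cost 0
[col 2] EIQVX: children E:{A}, IQVX:{G} ∪→ {A,G}; cost 1
[col 3] IQ: children I:{A}, Q:{A} ∩→ {A}; cost 0
[col 3] VX: children V:{C}, X:{C} ∩→ {C}; cost 0
[col 3] IQVX: children IQ:{A}, VX:{C} ∪→ {A,C}; cost 1
[col 3] EIQVX: children E:{C}, IQVX:{A,C} ∩→ {C}; cost 0
per-site changes: [3, 3, 2, 1]; total = 9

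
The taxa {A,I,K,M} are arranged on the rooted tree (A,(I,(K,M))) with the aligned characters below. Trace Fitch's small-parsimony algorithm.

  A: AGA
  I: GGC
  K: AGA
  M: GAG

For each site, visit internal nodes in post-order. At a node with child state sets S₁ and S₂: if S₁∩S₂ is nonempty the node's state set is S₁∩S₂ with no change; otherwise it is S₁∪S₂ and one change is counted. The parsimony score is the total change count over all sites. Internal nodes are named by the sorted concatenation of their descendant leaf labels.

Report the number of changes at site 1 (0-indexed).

[col 0] KM: children K:{A}, M:{G} ∪→ {A,G}; cost 1
[col 0] IKM: children I:{G}, KM:{A,G} ∩→ {G}; cost 0
[col 0] AIKM: children A:{A}, IKM:{G} ∪→ {A,G}; cost 1
[col 1] KM: children K:{G}, M:{A} ∪→ {A,G}; cost 1
[col 1] IKM: children I:{G}, KM:{A,G} ∩→ {G}; cost 0
[col 1] AIKM: children A:{G}, IKM:{G} ∩→ {G}; cost 0
[col 2] KM: children K:{A}, M:{G} ∪→ {A,G}; cost 1
[col 2] IKM: children I:{C}, KM:{A,G} ∪→ {A,C,G}; cost 1
[col 2] AIKM: children A:{A}, IKM:{A,C,G} ∩→ {A}; cost 0
per-site changes: [2, 1, 2]; total = 5

1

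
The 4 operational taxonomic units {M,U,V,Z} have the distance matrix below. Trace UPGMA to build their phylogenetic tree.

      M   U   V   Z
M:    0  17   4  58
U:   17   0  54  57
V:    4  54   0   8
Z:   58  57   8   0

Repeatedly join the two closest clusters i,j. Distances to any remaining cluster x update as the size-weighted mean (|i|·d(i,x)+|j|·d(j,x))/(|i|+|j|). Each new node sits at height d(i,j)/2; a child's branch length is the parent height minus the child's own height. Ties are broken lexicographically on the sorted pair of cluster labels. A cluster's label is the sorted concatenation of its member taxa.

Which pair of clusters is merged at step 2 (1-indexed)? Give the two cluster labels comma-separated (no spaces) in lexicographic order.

iteration 1: select M,V (d=4); attach at lengths (2, 2); label the merged cluster MV
  updated: d(MV,U)=71/2, d(MV,Z)=33
iteration 2: select MV,Z (d=33); attach at lengths (29/2, 33/2); label the merged cluster MVZ
  updated: d(MVZ,U)=128/3
iteration 3: select MVZ,U (d=128/3); attach at lengths (29/6, 64/3); label the merged cluster MUVZ
final tree: (((M:2,V:2):29/2,Z:33/2):29/6,U:64/3)
total length: 367/6

MV,Z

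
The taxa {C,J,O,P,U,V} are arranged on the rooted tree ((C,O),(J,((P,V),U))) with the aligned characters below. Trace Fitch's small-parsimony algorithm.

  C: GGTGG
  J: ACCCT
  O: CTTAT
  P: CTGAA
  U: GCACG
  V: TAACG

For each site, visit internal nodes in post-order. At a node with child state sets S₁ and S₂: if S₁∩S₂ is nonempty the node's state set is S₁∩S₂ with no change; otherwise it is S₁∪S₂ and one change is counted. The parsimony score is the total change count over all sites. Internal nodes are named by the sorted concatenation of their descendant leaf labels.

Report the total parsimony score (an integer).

site 0, node CO: C={G} ∪ O={C} → {C,G} (+1)
site 0, node PV: P={C} ∪ V={T} → {C,T} (+1)
site 0, node PUV: PV={C,T} ∪ U={G} → {C,G,T} (+1)
site 0, node JPUV: J={A} ∪ PUV={C,G,T} → {A,C,G,T} (+1)
site 0, node CJOPUV: CO={C,G} ∩ JPUV={A,C,G,T} → {C,G} (+0)
site 1, node CO: C={G} ∪ O={T} → {G,T} (+1)
site 1, node PV: P={T} ∪ V={A} → {A,T} (+1)
site 1, node PUV: PV={A,T} ∪ U={C} → {A,C,T} (+1)
site 1, node JPUV: J={C} ∩ PUV={A,C,T} → {C} (+0)
site 1, node CJOPUV: CO={G,T} ∪ JPUV={C} → {C,G,T} (+1)
site 2, node CO: C={T} ∩ O={T} → {T} (+0)
site 2, node PV: P={G} ∪ V={A} → {A,G} (+1)
site 2, node PUV: PV={A,G} ∩ U={A} → {A} (+0)
site 2, node JPUV: J={C} ∪ PUV={A} → {A,C} (+1)
site 2, node CJOPUV: CO={T} ∪ JPUV={A,C} → {A,C,T} (+1)
site 3, node CO: C={G} ∪ O={A} → {A,G} (+1)
site 3, node PV: P={A} ∪ V={C} → {A,C} (+1)
site 3, node PUV: PV={A,C} ∩ U={C} → {C} (+0)
site 3, node JPUV: J={C} ∩ PUV={C} → {C} (+0)
site 3, node CJOPUV: CO={A,G} ∪ JPUV={C} → {A,C,G} (+1)
site 4, node CO: C={G} ∪ O={T} → {G,T} (+1)
site 4, node PV: P={A} ∪ V={G} → {A,G} (+1)
site 4, node PUV: PV={A,G} ∩ U={G} → {G} (+0)
site 4, node JPUV: J={T} ∪ PUV={G} → {G,T} (+1)
site 4, node CJOPUV: CO={G,T} ∩ JPUV={G,T} → {G,T} (+0)
per-site changes: [4, 4, 3, 3, 3]; total = 17

17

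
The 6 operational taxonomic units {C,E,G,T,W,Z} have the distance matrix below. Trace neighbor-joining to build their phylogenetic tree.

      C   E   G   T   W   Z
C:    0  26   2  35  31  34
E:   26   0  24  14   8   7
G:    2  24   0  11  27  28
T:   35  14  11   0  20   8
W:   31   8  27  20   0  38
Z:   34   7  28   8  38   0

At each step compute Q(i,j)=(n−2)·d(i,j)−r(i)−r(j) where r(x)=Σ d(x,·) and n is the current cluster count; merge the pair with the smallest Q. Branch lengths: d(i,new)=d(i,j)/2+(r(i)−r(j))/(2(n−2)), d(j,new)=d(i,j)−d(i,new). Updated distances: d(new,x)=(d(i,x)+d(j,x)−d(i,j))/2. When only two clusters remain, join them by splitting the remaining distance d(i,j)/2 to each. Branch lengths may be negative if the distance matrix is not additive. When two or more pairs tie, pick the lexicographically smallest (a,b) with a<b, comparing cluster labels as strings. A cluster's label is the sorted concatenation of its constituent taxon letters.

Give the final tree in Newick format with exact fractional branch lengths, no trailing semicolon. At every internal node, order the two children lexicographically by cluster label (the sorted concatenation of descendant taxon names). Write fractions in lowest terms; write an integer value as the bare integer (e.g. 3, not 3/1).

1. join C+G (d=2, Q=-212) ⇒ CG; edges |C|=11/2, |G|=-7/2
  updated: d(CG,E)=24, d(CG,T)=22, d(CG,W)=28, d(CG,Z)=30
2. join E+W (d=8, Q=-123) ⇒ EW; edges |E|=-17/6, |W|=65/6
  updated: d(CG,EW)=22, d(EW,T)=13, d(EW,Z)=37/2
3. join CG+EW (d=22, Q=-167/2) ⇒ CEGW; edges |CG|=129/8, |EW|=47/8
  updated: d(CEGW,T)=13/2, d(CEGW,Z)=53/4
4. join CEGW+T (d=13/2, Q=-111/4) ⇒ CEGTW; edges |CEGW|=47/8, |T|=5/8
  updated: d(CEGTW,Z)=59/8
5. join CEGTW+Z (d=59/8) ⇒ CEGTWZ; edges |CEGTW|=59/16, |Z|=59/16
final tree: ((((C:11/2,G:-7/2):129/8,(E:-17/6,W:65/6):47/8):47/8,T:5/8):59/16,Z:59/16)
total length: 367/8

((((C:11/2,G:-7/2):129/8,(E:-17/6,W:65/6):47/8):47/8,T:5/8):59/16,Z:59/16)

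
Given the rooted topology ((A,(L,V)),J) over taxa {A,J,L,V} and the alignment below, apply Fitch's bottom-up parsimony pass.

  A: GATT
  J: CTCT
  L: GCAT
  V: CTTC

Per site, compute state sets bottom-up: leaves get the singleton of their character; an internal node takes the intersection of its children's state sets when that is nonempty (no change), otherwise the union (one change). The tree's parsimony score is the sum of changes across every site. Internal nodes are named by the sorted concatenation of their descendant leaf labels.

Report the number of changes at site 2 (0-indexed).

[col 0] LV: children L:{G}, V:{C} ∪→ {C,G}; cost 1
[col 0] ALV: children A:{G}, LV:{C,G} ∩→ {G}; cost 0
[col 0] AJLV: children ALV:{G}, J:{C} ∪→ {C,G}; cost 1
[col 1] LV: children L:{C}, V:{T} ∪→ {C,T}; cost 1
[col 1] ALV: children A:{A}, LV:{C,T} ∪→ {A,C,T}; cost 1
[col 1] AJLV: children ALV:{A,C,T}, J:{T} ∩→ {T}; cost 0
[col 2] LV: children L:{A}, V:{T} ∪→ {A,T}; cost 1
[col 2] ALV: children A:{T}, LV:{A,T} ∩→ {T}; cost 0
[col 2] AJLV: children ALV:{T}, J:{C} ∪→ {C,T}; cost 1
[col 3] LV: children L:{T}, V:{C} ∪→ {C,T}; cost 1
[col 3] ALV: children A:{T}, LV:{C,T} ∩→ {T}; cost 0
[col 3] AJLV: children ALV:{T}, J:{T} ∩→ {T}; cost 0
per-site changes: [2, 2, 2, 1]; total = 7

2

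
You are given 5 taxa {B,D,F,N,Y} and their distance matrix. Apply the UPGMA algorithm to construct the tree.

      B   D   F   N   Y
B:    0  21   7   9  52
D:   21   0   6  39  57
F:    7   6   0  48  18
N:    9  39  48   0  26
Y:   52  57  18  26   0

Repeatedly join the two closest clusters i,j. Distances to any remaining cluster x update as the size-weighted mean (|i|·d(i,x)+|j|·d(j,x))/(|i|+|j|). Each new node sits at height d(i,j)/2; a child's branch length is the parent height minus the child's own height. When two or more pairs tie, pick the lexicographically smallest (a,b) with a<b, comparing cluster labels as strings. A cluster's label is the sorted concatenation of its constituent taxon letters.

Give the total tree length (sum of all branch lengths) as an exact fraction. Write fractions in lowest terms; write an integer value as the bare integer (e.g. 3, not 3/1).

481/8

iteration 1: select D,F (d=6); attach at lengths (3, 3); label the merged cluster DF
  updated: d(B,DF)=14, d(DF,N)=87/2, d(DF,Y)=75/2
iteration 2: select B,N (d=9); attach at lengths (9/2, 9/2); label the merged cluster BN
  updated: d(BN,DF)=115/4, d(BN,Y)=39
iteration 3: select BN,DF (d=115/4); attach at lengths (79/8, 91/8); label the merged cluster BDFN
  updated: d(BDFN,Y)=153/4
iteration 4: select BDFN,Y (d=153/4); attach at lengths (19/4, 153/8); label the merged cluster BDFNY
final tree: (((B:9/2,N:9/2):79/8,(D:3,F:3):91/8):19/4,Y:153/8)
total length: 481/8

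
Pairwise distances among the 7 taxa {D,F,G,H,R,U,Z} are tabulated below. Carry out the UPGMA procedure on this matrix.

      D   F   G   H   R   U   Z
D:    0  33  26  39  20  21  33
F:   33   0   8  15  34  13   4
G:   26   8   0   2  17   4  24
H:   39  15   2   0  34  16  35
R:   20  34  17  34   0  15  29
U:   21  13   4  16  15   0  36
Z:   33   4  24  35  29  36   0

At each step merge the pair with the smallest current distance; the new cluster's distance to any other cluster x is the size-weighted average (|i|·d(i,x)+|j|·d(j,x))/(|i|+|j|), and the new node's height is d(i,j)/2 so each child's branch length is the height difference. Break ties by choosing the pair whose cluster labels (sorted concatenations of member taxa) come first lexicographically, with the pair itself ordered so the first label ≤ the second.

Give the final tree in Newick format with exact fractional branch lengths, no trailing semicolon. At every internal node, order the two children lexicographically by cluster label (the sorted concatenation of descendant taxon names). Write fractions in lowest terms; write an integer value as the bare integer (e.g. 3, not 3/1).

((D:10,R:10):81/20,((F:2,Z:2):107/12,((G:1,H:1):4,U:5):71/12):47/15)

iteration 1: select G,H (d=2); attach at lengths (1, 1); label the merged cluster GH
  updated: d(D,GH)=65/2, d(F,GH)=23/2, d(GH,R)=51/2, d(GH,U)=10, d(GH,Z)=59/2
iteration 2: select F,Z (d=4); attach at lengths (2, 2); label the merged cluster FZ
  updated: d(D,FZ)=33, d(FZ,GH)=41/2, d(FZ,R)=63/2, d(FZ,U)=49/2
iteration 3: select GH,U (d=10); attach at lengths (4, 5); label the merged cluster GHU
  updated: d(D,GHU)=86/3, d(FZ,GHU)=131/6, d(GHU,R)=22
iteration 4: select D,R (d=20); attach at lengths (10, 10); label the merged cluster DR
  updated: d(DR,FZ)=129/4, d(DR,GHU)=76/3
iteration 5: select FZ,GHU (d=131/6); attach at lengths (107/12, 71/12); label the merged cluster FGHUZ
  updated: d(DR,FGHUZ)=281/10
iteration 6: select DR,FGHUZ (d=281/10); attach at lengths (81/20, 47/15); label the merged cluster DFGHRUZ
final tree: ((D:10,R:10):81/20,((F:2,Z:2):107/12,((G:1,H:1):4,U:5):71/12):47/15)
total length: 3421/60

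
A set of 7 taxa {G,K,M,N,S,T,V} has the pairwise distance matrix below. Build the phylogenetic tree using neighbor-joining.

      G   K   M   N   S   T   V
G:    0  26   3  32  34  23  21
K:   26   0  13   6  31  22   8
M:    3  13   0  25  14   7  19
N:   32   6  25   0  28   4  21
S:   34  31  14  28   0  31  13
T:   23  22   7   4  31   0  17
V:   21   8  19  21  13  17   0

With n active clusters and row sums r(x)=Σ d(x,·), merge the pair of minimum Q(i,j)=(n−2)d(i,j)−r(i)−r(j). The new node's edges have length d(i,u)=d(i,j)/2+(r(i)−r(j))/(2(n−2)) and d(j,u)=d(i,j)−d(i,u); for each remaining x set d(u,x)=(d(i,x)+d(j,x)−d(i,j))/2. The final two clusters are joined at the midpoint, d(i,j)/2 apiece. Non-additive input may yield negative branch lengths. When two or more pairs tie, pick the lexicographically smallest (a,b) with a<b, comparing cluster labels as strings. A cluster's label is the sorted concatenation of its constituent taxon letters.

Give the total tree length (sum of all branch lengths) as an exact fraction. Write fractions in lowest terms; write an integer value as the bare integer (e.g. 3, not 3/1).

1. join G+M (d=3, Q=-205) ⇒ GM; edges |G|=73/10, |M|=-43/10
  updated: d(GM,K)=18, d(GM,N)=27, d(GM,S)=45/2, d(GM,T)=27/2, d(GM,V)=37/2
2. join N+T (d=4, Q=-315/2) ⇒ NT; edges |N|=29/16, |T|=35/16
  updated: d(GM,NT)=73/4, d(K,NT)=12, d(NT,S)=55/2, d(NT,V)=17
3. join S+V (d=13, Q=-223/2) ⇒ SV; edges |S|=51/4, |V|=1/4
  updated: d(GM,SV)=14, d(K,SV)=13, d(NT,SV)=63/4
4. join GM+SV (d=14, Q=-65) ⇒ GMSV; edges |GM|=71/8, |SV|=41/8
  updated: d(GMSV,K)=17/2, d(GMSV,NT)=10
5. join GMSV+K (d=17/2, Q=-61/2) ⇒ GKMSV; edges |GMSV|=13/4, |K|=21/4
  updated: d(GKMSV,NT)=27/4
6. join GKMSV+NT (d=27/4) ⇒ GKMNSTV; edges |GKMSV|=27/8, |NT|=27/8
final tree: ((((G:73/10,M:-43/10):71/8,(S:51/4,V:1/4):41/8):13/4,K:21/4):27/8,(N:29/16,T:35/16):27/8)
total length: 197/4

197/4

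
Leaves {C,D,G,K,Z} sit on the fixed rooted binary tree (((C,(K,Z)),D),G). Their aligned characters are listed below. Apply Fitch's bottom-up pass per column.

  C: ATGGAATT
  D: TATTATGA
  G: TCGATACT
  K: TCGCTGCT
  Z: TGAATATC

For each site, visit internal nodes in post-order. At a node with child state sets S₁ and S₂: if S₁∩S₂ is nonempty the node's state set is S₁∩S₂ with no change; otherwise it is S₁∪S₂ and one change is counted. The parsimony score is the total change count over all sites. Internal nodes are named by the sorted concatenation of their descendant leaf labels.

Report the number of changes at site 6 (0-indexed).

site 0, node KZ: K={T} ∩ Z={T} → {T} (+0)
site 0, node CKZ: C={A} ∪ KZ={T} → {A,T} (+1)
site 0, node CDKZ: CKZ={A,T} ∩ D={T} → {T} (+0)
site 0, node CDGKZ: CDKZ={T} ∩ G={T} → {T} (+0)
site 1, node KZ: K={C} ∪ Z={G} → {C,G} (+1)
site 1, node CKZ: C={T} ∪ KZ={C,G} → {C,G,T} (+1)
site 1, node CDKZ: CKZ={C,G,T} ∪ D={A} → {A,C,G,T} (+1)
site 1, node CDGKZ: CDKZ={A,C,G,T} ∩ G={C} → {C} (+0)
site 2, node KZ: K={G} ∪ Z={A} → {A,G} (+1)
site 2, node CKZ: C={G} ∩ KZ={A,G} → {G} (+0)
site 2, node CDKZ: CKZ={G} ∪ D={T} → {G,T} (+1)
site 2, node CDGKZ: CDKZ={G,T} ∩ G={G} → {G} (+0)
site 3, node KZ: K={C} ∪ Z={A} → {A,C} (+1)
site 3, node CKZ: C={G} ∪ KZ={A,C} → {A,C,G} (+1)
site 3, node CDKZ: CKZ={A,C,G} ∪ D={T} → {A,C,G,T} (+1)
site 3, node CDGKZ: CDKZ={A,C,G,T} ∩ G={A} → {A} (+0)
site 4, node KZ: K={T} ∩ Z={T} → {T} (+0)
site 4, node CKZ: C={A} ∪ KZ={T} → {A,T} (+1)
site 4, node CDKZ: CKZ={A,T} ∩ D={A} → {A} (+0)
site 4, node CDGKZ: CDKZ={A} ∪ G={T} → {A,T} (+1)
site 5, node KZ: K={G} ∪ Z={A} → {A,G} (+1)
site 5, node CKZ: C={A} ∩ KZ={A,G} → {A} (+0)
site 5, node CDKZ: CKZ={A} ∪ D={T} → {A,T} (+1)
site 5, node CDGKZ: CDKZ={A,T} ∩ G={A} → {A} (+0)
site 6, node KZ: K={C} ∪ Z={T} → {C,T} (+1)
site 6, node CKZ: C={T} ∩ KZ={C,T} → {T} (+0)
site 6, node CDKZ: CKZ={T} ∪ D={G} → {G,T} (+1)
site 6, node CDGKZ: CDKZ={G,T} ∪ G={C} → {C,G,T} (+1)
site 7, node KZ: K={T} ∪ Z={C} → {C,T} (+1)
site 7, node CKZ: C={T} ∩ KZ={C,T} → {T} (+0)
site 7, node CDKZ: CKZ={T} ∪ D={A} → {A,T} (+1)
site 7, node CDGKZ: CDKZ={A,T} ∩ G={T} → {T} (+0)
per-site changes: [1, 3, 2, 3, 2, 2, 3, 2]; total = 18

3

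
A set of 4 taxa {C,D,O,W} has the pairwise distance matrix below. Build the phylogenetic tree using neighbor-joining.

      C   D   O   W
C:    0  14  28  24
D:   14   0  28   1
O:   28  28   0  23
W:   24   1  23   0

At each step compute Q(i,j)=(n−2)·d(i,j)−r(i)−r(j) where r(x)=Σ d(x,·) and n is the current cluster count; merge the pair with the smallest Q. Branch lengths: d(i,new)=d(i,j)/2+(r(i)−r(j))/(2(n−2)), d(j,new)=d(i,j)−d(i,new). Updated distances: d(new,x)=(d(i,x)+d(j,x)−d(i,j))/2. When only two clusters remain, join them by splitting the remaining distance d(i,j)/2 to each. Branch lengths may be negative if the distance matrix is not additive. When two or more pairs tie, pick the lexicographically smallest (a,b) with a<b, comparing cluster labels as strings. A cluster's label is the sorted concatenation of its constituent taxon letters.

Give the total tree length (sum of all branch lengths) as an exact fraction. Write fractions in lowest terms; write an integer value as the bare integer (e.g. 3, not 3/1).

1. join C+O (d=28, Q=-89) ⇒ CO; edges |C|=43/4, |O|=69/4
  updated: d(CO,D)=7, d(CO,W)=19/2
2. join CO+D (d=7, Q=-35/2) ⇒ CDO; edges |CO|=31/4, |D|=-3/4
  updated: d(CDO,W)=7/4
3. join CDO+W (d=7/4) ⇒ CDOW; edges |CDO|=7/8, |W|=7/8
final tree: (((C:43/4,O:69/4):31/4,D:-3/4):7/8,W:7/8)
total length: 147/4

147/4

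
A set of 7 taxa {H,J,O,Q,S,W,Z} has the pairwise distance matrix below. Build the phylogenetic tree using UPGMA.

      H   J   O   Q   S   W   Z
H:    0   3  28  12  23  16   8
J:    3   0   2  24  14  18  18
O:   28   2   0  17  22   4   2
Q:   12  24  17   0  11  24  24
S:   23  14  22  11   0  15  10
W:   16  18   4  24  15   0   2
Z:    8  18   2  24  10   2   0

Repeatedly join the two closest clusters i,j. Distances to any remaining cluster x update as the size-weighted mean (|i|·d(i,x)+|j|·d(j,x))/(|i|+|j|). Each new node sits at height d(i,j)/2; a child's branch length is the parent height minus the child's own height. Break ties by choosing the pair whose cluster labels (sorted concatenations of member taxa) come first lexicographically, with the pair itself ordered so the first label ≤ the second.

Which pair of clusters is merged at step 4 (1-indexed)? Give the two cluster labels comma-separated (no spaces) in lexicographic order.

1. join J+O (d=2) ⇒ JO; edges |J|=1, |O|=1
  updated: d(H,JO)=31/2, d(JO,Q)=41/2, d(JO,S)=18, d(JO,W)=11, d(JO,Z)=10
2. join W+Z (d=2) ⇒ WZ; edges |W|=1, |Z|=1
  updated: d(H,WZ)=12, d(JO,WZ)=21/2, d(Q,WZ)=24, d(S,WZ)=25/2
3. join JO+WZ (d=21/2) ⇒ JOWZ; edges |JO|=17/4, |WZ|=17/4
  updated: d(H,JOWZ)=55/4, d(JOWZ,Q)=89/4, d(JOWZ,S)=61/4
4. join Q+S (d=11) ⇒ QS; edges |Q|=11/2, |S|=11/2
  updated: d(H,QS)=35/2, d(JOWZ,QS)=75/4
5. join H+JOWZ (d=55/4) ⇒ HJOWZ; edges |H|=55/8, |JOWZ|=13/8
  updated: d(HJOWZ,QS)=37/2
6. join HJOWZ+QS (d=37/2) ⇒ HJOQSWZ; edges |HJOWZ|=19/8, |QS|=15/4
final tree: ((H:55/8,((J:1,O:1):17/4,(W:1,Z:1):17/4):13/8):19/8,(Q:11/2,S:11/2):15/4)
total length: 305/8

Q,S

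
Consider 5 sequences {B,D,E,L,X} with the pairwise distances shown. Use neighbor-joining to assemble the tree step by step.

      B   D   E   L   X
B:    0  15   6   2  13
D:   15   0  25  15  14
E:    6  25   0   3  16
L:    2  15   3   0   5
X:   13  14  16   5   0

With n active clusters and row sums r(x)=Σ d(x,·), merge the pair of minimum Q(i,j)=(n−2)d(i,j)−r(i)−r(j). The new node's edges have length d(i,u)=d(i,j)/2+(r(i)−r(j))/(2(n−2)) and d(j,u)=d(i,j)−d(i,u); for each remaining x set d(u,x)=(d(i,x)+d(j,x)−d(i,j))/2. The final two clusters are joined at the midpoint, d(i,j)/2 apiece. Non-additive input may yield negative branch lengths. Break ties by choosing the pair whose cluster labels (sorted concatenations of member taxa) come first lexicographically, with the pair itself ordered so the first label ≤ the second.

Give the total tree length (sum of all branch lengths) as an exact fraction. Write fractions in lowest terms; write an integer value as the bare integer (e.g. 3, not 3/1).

step 1: merge (D,X) at d=14, Q=-75; branch lengths D→21/2, X→7/2; new cluster DX
  updated: d(B,DX)=7, d(DX,E)=27/2, d(DX,L)=3
step 2: merge (B,E) at d=6, Q=-51/2; branch lengths B→9/8, E→39/8; new cluster BE
  updated: d(BE,DX)=29/4, d(BE,L)=-1/2
step 3: merge (BE,DX) at d=29/4, Q=-39/4; branch lengths BE→15/8, DX→43/8; new cluster BDEX
  updated: d(BDEX,L)=-19/8
step 4: merge (BDEX,L) at d=-19/8; branch lengths BDEX→-19/16, L→-19/16; new cluster BDELX
final tree: (((B:9/8,E:39/8):15/8,(D:21/2,X:7/2):43/8):-19/16,L:-19/16)
total length: 199/8

199/8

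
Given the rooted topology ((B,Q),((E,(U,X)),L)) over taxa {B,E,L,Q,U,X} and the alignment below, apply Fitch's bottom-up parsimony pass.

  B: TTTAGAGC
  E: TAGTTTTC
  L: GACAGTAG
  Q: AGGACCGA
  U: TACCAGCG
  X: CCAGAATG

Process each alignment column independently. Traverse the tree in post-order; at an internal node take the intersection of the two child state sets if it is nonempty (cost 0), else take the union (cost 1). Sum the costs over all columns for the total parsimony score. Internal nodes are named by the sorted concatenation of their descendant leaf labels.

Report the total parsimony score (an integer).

26

site 0, node BQ: B={T} ∪ Q={A} → {A,T} (+1)
site 0, node UX: U={T} ∪ X={C} → {C,T} (+1)
site 0, node EUX: E={T} ∩ UX={C,T} → {T} (+0)
site 0, node ELUX: EUX={T} ∪ L={G} → {G,T} (+1)
site 0, node BELQUX: BQ={A,T} ∩ ELUX={G,T} → {T} (+0)
site 1, node BQ: B={T} ∪ Q={G} → {G,T} (+1)
site 1, node UX: U={A} ∪ X={C} → {A,C} (+1)
site 1, node EUX: E={A} ∩ UX={A,C} → {A} (+0)
site 1, node ELUX: EUX={A} ∩ L={A} → {A} (+0)
site 1, node BELQUX: BQ={G,T} ∪ ELUX={A} → {A,G,T} (+1)
site 2, node BQ: B={T} ∪ Q={G} → {G,T} (+1)
site 2, node UX: U={C} ∪ X={A} → {A,C} (+1)
site 2, node EUX: E={G} ∪ UX={A,C} → {A,C,G} (+1)
site 2, node ELUX: EUX={A,C,G} ∩ L={C} → {C} (+0)
site 2, node BELQUX: BQ={G,T} ∪ ELUX={C} → {C,G,T} (+1)
site 3, node BQ: B={A} ∩ Q={A} → {A} (+0)
site 3, node UX: U={C} ∪ X={G} → {C,G} (+1)
site 3, node EUX: E={T} ∪ UX={C,G} → {C,G,T} (+1)
site 3, node ELUX: EUX={C,G,T} ∪ L={A} → {A,C,G,T} (+1)
site 3, node BELQUX: BQ={A} ∩ ELUX={A,C,G,T} → {A} (+0)
site 4, node BQ: B={G} ∪ Q={C} → {C,G} (+1)
site 4, node UX: U={A} ∩ X={A} → {A} (+0)
site 4, node EUX: E={T} ∪ UX={A} → {A,T} (+1)
site 4, node ELUX: EUX={A,T} ∪ L={G} → {A,G,T} (+1)
site 4, node BELQUX: BQ={C,G} ∩ ELUX={A,G,T} → {G} (+0)
site 5, node BQ: B={A} ∪ Q={C} → {A,C} (+1)
site 5, node UX: U={G} ∪ X={A} → {A,G} (+1)
site 5, node EUX: E={T} ∪ UX={A,G} → {A,G,T} (+1)
site 5, node ELUX: EUX={A,G,T} ∩ L={T} → {T} (+0)
site 5, node BELQUX: BQ={A,C} ∪ ELUX={T} → {A,C,T} (+1)
site 6, node BQ: B={G} ∩ Q={G} → {G} (+0)
site 6, node UX: U={C} ∪ X={T} → {C,T} (+1)
site 6, node EUX: E={T} ∩ UX={C,T} → {T} (+0)
site 6, node ELUX: EUX={T} ∪ L={A} → {A,T} (+1)
site 6, node BELQUX: BQ={G} ∪ ELUX={A,T} → {A,G,T} (+1)
site 7, node BQ: B={C} ∪ Q={A} → {A,C} (+1)
site 7, node UX: U={G} ∩ X={G} → {G} (+0)
site 7, node EUX: E={C} ∪ UX={G} → {C,G} (+1)
site 7, node ELUX: EUX={C,G} ∩ L={G} → {G} (+0)
site 7, node BELQUX: BQ={A,C} ∪ ELUX={G} → {A,C,G} (+1)
per-site changes: [3, 3, 4, 3, 3, 4, 3, 3]; total = 26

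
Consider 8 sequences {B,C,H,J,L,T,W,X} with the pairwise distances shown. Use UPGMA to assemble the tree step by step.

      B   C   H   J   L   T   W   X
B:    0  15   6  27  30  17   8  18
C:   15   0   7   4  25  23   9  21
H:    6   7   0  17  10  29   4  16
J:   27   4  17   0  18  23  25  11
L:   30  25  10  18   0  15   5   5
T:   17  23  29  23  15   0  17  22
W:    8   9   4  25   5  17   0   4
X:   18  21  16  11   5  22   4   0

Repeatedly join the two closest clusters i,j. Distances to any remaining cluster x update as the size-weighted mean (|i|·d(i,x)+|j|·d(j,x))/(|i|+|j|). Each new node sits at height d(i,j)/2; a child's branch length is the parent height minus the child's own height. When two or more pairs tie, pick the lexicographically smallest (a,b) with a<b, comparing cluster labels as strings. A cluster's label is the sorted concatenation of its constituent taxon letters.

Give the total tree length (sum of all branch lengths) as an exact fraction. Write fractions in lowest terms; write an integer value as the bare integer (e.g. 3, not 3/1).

1. join C+J (d=4) ⇒ CJ; edges |C|=2, |J|=2
  updated: d(B,CJ)=21, d(CJ,H)=12, d(CJ,L)=43/2, d(CJ,T)=23, d(CJ,W)=17, d(CJ,X)=16
2. join H+W (d=4) ⇒ HW; edges |H|=2, |W|=2
  updated: d(B,HW)=7, d(CJ,HW)=29/2, d(HW,L)=15/2, d(HW,T)=23, d(HW,X)=10
3. join L+X (d=5) ⇒ LX; edges |L|=5/2, |X|=5/2
  updated: d(B,LX)=24, d(CJ,LX)=75/4, d(HW,LX)=35/4, d(LX,T)=37/2
4. join B+HW (d=7) ⇒ BHW; edges |B|=7/2, |HW|=3/2
  updated: d(BHW,CJ)=50/3, d(BHW,LX)=83/6, d(BHW,T)=21
5. join BHW+LX (d=83/6) ⇒ BHLWX; edges |BHW|=41/12, |LX|=53/12
  updated: d(BHLWX,CJ)=35/2, d(BHLWX,T)=20
6. join BHLWX+CJ (d=35/2) ⇒ BCHJLWX; edges |BHLWX|=11/6, |CJ|=27/4
  updated: d(BCHJLWX,T)=146/7
7. join BCHJLWX+T (d=146/7) ⇒ BCHJLTWX; edges |BCHJLWX|=47/28, |T|=73/7
final tree: ((((B:7/2,(H:2,W:2):3/2):41/12,(L:5/2,X:5/2):53/12):11/6,(C:2,J:2):27/4):47/28,T:73/7)
total length: 977/21

977/21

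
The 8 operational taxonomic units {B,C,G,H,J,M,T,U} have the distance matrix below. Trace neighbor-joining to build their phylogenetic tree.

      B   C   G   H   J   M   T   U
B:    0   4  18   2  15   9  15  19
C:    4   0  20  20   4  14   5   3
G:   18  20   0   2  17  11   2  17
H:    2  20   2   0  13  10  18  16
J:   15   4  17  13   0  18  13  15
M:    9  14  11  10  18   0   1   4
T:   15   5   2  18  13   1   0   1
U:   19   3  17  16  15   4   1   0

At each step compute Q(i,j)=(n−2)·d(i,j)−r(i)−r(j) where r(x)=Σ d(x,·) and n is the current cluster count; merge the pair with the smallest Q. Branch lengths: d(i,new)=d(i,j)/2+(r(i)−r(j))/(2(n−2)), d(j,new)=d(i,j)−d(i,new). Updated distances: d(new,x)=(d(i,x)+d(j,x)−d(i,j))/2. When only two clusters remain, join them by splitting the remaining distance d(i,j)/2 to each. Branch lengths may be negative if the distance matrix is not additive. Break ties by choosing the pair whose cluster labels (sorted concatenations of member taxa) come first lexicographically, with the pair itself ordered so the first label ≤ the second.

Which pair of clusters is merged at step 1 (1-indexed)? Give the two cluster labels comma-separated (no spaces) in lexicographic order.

G,H

iteration 1: select G,H (d=2, Q=-156); attach at lengths (3/2, 1/2); label the merged cluster GH
  updated: d(B,GH)=9, d(C,GH)=19, d(GH,J)=14, d(GH,M)=19/2, d(GH,T)=9, d(GH,U)=31/2
iteration 2: select C,J (d=4, Q=-108); attach at lengths (-1, 5); label the merged cluster CJ
  updated: d(B,CJ)=15/2, d(CJ,GH)=29/2, d(CJ,M)=14, d(CJ,T)=7, d(CJ,U)=7
iteration 3: select B,GH (d=9, Q=-81); attach at lengths (19/4, 17/4); label the merged cluster BGH
  updated: d(BGH,CJ)=13/2, d(BGH,M)=19/4, d(BGH,T)=15/2, d(BGH,U)=51/4
iteration 4: select BGH,CJ (d=13/2, Q=-93/2); attach at lengths (11/4, 15/4); label the merged cluster BCGHJ
  updated: d(BCGHJ,M)=49/8, d(BCGHJ,T)=4, d(BCGHJ,U)=53/8
iteration 5: select BCGHJ,M (d=49/8, Q=-125/8); attach at lengths (143/32, 53/32); label the merged cluster BCGHJM
  updated: d(BCGHJM,T)=-9/16, d(BCGHJM,U)=9/4
iteration 6: select BCGHJM,T (d=-9/16, Q=-43/16); attach at lengths (11/32, -29/32); label the merged cluster BCGHJMT
  updated: d(BCGHJMT,U)=61/32
iteration 7: select BCGHJMT,U (d=61/32); attach at lengths (61/64, 61/64); label the merged cluster BCGHJMTU
final tree: (((((B:19/4,(G:3/2,H:1/2):17/4):11/4,(C:-1,J:5):15/4):143/32,M:53/32):11/32,T:-29/32):61/64,U:61/64)
total length: 927/32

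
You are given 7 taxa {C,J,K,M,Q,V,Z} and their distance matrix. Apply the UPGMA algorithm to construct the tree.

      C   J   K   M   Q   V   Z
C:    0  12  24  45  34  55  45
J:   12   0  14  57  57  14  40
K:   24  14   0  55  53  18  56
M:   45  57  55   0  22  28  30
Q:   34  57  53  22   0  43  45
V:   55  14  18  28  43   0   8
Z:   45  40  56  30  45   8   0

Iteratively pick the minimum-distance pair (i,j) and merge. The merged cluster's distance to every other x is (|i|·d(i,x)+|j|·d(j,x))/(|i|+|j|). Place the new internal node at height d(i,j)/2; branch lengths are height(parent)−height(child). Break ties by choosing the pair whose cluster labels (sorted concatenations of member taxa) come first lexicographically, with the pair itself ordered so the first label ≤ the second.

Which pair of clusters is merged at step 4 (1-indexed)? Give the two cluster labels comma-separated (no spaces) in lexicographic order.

M,Q

1. join V+Z (d=8) ⇒ VZ; edges |V|=4, |Z|=4
  updated: d(C,VZ)=50, d(J,VZ)=27, d(K,VZ)=37, d(M,VZ)=29, d(Q,VZ)=44
2. join C+J (d=12) ⇒ CJ; edges |C|=6, |J|=6
  updated: d(CJ,K)=19, d(CJ,M)=51, d(CJ,Q)=91/2, d(CJ,VZ)=77/2
3. join CJ+K (d=19) ⇒ CJK; edges |CJ|=7/2, |K|=19/2
  updated: d(CJK,M)=157/3, d(CJK,Q)=48, d(CJK,VZ)=38
4. join M+Q (d=22) ⇒ MQ; edges |M|=11, |Q|=11
  updated: d(CJK,MQ)=301/6, d(MQ,VZ)=73/2
5. join MQ+VZ (d=73/2) ⇒ MQVZ; edges |MQ|=29/4, |VZ|=57/4
  updated: d(CJK,MQVZ)=529/12
6. join CJK+MQVZ (d=529/12) ⇒ CJKMQVZ; edges |CJK|=301/24, |MQVZ|=91/24
final tree: (((C:6,J:6):7/2,K:19/2):301/24,((M:11,Q:11):29/4,(V:4,Z:4):57/4):91/24)
total length: 557/6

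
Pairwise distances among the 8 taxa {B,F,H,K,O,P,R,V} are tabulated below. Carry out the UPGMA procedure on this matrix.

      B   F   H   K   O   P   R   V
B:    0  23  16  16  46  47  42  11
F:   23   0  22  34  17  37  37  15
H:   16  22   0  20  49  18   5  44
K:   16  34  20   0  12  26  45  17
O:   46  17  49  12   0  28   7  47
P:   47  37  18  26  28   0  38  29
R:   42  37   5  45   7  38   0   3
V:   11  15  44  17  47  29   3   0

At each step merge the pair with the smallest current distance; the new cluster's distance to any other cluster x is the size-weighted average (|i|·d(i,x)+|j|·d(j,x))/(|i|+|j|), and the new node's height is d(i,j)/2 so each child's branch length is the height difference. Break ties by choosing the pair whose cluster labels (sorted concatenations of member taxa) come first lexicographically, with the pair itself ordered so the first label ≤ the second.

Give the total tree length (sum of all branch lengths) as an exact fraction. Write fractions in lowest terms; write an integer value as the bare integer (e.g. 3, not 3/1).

step 1: merge (R,V) at d=3; branch lengths R→3/2, V→3/2; new cluster RV
  updated: d(B,RV)=53/2, d(F,RV)=26, d(H,RV)=49/2, d(K,RV)=31, d(O,RV)=27, d(P,RV)=67/2
step 2: merge (K,O) at d=12; branch lengths K→6, O→6; new cluster KO
  updated: d(B,KO)=31, d(F,KO)=51/2, d(H,KO)=69/2, d(KO,P)=27, d(KO,RV)=29
step 3: merge (B,H) at d=16; branch lengths B→8, H→8; new cluster BH
  updated: d(BH,F)=45/2, d(BH,KO)=131/4, d(BH,P)=65/2, d(BH,RV)=51/2
step 4: merge (BH,F) at d=45/2; branch lengths BH→13/4, F→45/4; new cluster BFH
  updated: d(BFH,KO)=91/3, d(BFH,P)=34, d(BFH,RV)=77/3
step 5: merge (BFH,RV) at d=77/3; branch lengths BFH→19/12, RV→34/3; new cluster BFHRV
  updated: d(BFHRV,KO)=149/5, d(BFHRV,P)=169/5
step 6: merge (KO,P) at d=27; branch lengths KO→15/2, P→27/2; new cluster KOP
  updated: d(BFHRV,KOP)=467/15
step 7: merge (BFHRV,KOP) at d=467/15; branch lengths BFHRV→41/15, KOP→31/15; new cluster BFHKOPRV
final tree: ((((B:8,H:8):13/4,F:45/4):19/12,(R:3/2,V:3/2):34/3):41/15,((K:6,O:6):15/2,P:27/2):31/15)
total length: 5053/60

5053/60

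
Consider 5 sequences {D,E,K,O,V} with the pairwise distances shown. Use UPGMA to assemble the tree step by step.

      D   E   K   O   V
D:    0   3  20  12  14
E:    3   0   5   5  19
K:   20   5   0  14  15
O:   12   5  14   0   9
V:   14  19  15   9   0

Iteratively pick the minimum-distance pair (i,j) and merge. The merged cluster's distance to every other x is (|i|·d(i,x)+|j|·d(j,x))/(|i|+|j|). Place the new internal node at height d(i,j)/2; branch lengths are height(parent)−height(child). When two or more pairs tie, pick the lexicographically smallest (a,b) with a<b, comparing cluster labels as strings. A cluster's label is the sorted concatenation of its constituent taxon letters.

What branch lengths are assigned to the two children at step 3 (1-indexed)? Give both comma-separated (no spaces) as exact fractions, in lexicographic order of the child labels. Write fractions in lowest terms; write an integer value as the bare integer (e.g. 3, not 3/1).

step 1: merge (D,E) at d=3; branch lengths D→3/2, E→3/2; new cluster DE
  updated: d(DE,K)=25/2, d(DE,O)=17/2, d(DE,V)=33/2
step 2: merge (DE,O) at d=17/2; branch lengths DE→11/4, O→17/4; new cluster DEO
  updated: d(DEO,K)=13, d(DEO,V)=14
step 3: merge (DEO,K) at d=13; branch lengths DEO→9/4, K→13/2; new cluster DEKO
  updated: d(DEKO,V)=57/4
step 4: merge (DEKO,V) at d=57/4; branch lengths DEKO→5/8, V→57/8; new cluster DEKOV
final tree: ((((D:3/2,E:3/2):11/4,O:17/4):9/4,K:13/2):5/8,V:57/8)
total length: 53/2

9/4,13/2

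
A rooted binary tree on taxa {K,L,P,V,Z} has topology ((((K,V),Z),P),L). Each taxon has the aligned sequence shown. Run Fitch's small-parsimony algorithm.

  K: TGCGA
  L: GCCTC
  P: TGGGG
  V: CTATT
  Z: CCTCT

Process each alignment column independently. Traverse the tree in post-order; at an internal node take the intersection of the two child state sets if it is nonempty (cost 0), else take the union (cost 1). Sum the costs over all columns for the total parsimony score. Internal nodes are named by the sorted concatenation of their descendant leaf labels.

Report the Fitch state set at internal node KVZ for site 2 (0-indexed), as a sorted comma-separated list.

A,C,T

site 0, node KV: K={T} ∪ V={C} → {C,T} (+1)
site 0, node KVZ: KV={C,T} ∩ Z={C} → {C} (+0)
site 0, node KPVZ: KVZ={C} ∪ P={T} → {C,T} (+1)
site 0, node KLPVZ: KPVZ={C,T} ∪ L={G} → {C,G,T} (+1)
site 1, node KV: K={G} ∪ V={T} → {G,T} (+1)
site 1, node KVZ: KV={G,T} ∪ Z={C} → {C,G,T} (+1)
site 1, node KPVZ: KVZ={C,G,T} ∩ P={G} → {G} (+0)
site 1, node KLPVZ: KPVZ={G} ∪ L={C} → {C,G} (+1)
site 2, node KV: K={C} ∪ V={A} → {A,C} (+1)
site 2, node KVZ: KV={A,C} ∪ Z={T} → {A,C,T} (+1)
site 2, node KPVZ: KVZ={A,C,T} ∪ P={G} → {A,C,G,T} (+1)
site 2, node KLPVZ: KPVZ={A,C,G,T} ∩ L={C} → {C} (+0)
site 3, node KV: K={G} ∪ V={T} → {G,T} (+1)
site 3, node KVZ: KV={G,T} ∪ Z={C} → {C,G,T} (+1)
site 3, node KPVZ: KVZ={C,G,T} ∩ P={G} → {G} (+0)
site 3, node KLPVZ: KPVZ={G} ∪ L={T} → {G,T} (+1)
site 4, node KV: K={A} ∪ V={T} → {A,T} (+1)
site 4, node KVZ: KV={A,T} ∩ Z={T} → {T} (+0)
site 4, node KPVZ: KVZ={T} ∪ P={G} → {G,T} (+1)
site 4, node KLPVZ: KPVZ={G,T} ∪ L={C} → {C,G,T} (+1)
per-site changes: [3, 3, 3, 3, 3]; total = 15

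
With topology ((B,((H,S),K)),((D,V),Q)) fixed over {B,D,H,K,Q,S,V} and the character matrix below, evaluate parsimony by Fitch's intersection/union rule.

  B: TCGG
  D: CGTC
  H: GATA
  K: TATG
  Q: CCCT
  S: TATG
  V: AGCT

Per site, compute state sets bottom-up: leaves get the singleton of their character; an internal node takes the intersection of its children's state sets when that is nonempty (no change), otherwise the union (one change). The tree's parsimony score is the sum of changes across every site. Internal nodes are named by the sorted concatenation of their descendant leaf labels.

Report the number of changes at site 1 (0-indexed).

2

[col 0] HS: children H:{G}, S:{T} ∪→ {G,T}; cost 1
[col 0] HKS: children HS:{G,T}, K:{T} ∩→ {T}; cost 0
[col 0] BHKS: children B:{T}, HKS:{T} ∩→ {T}; cost 0
[col 0] DV: children D:{C}, V:{A} ∪→ {A,C}; cost 1
[col 0] DQV: children DV:{A,C}, Q:{C} ∩→ {C}; cost 0
[col 0] BDHKQSV: children BHKS:{T}, DQV:{C} ∪→ {C,T}; cost 1
[col 1] HS: children H:{A}, S:{A} ∩→ {A}; cost 0
[col 1] HKS: children HS:{A}, K:{A} ∩→ {A}; cost 0
[col 1] BHKS: children B:{C}, HKS:{A} ∪→ {A,C}; cost 1
[col 1] DV: children D:{G}, V:{G} ∩→ {G}; cost 0
[col 1] DQV: children DV:{G}, Q:{C} ∪→ {C,G}; cost 1
[col 1] BDHKQSV: children BHKS:{A,C}, DQV:{C,G} ∩→ {C}; cost 0
[col 2] HS: children H:{T}, S:{T} ∩→ {T}; cost 0
[col 2] HKS: children HS:{T}, K:{T} ∩→ {T}; cost 0
[col 2] BHKS: children B:{G}, HKS:{T} ∪→ {G,T}; cost 1
[col 2] DV: children D:{T}, V:{C} ∪→ {C,T}; cost 1
[col 2] DQV: children DV:{C,T}, Q:{C} ∩→ {C}; cost 0
[col 2] BDHKQSV: children BHKS:{G,T}, DQV:{C} ∪→ {C,G,T}; cost 1
[col 3] HS: children H:{A}, S:{G} ∪→ {A,G}; cost 1
[col 3] HKS: children HS:{A,G}, K:{G} ∩→ {G}; cost 0
[col 3] BHKS: children B:{G}, HKS:{G} ∩→ {G}; cost 0
[col 3] DV: children D:{C}, V:{T} ∪→ {C,T}; cost 1
[col 3] DQV: children DV:{C,T}, Q:{T} ∩→ {T}; cost 0
[col 3] BDHKQSV: children BHKS:{G}, DQV:{T} ∪→ {G,T}; cost 1
per-site changes: [3, 2, 3, 3]; total = 11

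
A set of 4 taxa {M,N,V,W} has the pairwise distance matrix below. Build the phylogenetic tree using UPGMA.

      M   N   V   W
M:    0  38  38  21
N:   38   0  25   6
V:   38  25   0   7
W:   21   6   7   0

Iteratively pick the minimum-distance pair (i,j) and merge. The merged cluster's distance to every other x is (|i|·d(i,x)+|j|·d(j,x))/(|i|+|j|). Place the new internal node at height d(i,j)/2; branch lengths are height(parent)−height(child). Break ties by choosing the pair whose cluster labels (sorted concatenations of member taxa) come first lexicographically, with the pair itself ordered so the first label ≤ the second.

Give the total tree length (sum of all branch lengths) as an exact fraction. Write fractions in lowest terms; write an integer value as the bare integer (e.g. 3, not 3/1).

130/3

step 1: merge (N,W) at d=6; branch lengths N→3, W→3; new cluster NW
  updated: d(M,NW)=59/2, d(NW,V)=16
step 2: merge (NW,V) at d=16; branch lengths NW→5, V→8; new cluster NVW
  updated: d(M,NVW)=97/3
step 3: merge (M,NVW) at d=97/3; branch lengths M→97/6, NVW→49/6; new cluster MNVW
final tree: (M:97/6,((N:3,W:3):5,V:8):49/6)
total length: 130/3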